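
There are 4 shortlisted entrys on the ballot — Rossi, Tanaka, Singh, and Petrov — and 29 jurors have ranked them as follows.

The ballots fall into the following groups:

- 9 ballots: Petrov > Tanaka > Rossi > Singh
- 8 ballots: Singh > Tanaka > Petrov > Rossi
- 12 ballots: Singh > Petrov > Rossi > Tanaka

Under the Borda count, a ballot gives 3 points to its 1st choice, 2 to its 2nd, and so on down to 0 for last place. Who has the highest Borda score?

Borda scores:
  Rossi: 9·1 + 8·0 + 12·1 = 21
  Tanaka: 9·2 + 8·2 + 12·0 = 34
  Singh: 9·0 + 8·3 + 12·3 = 60
  Petrov: 9·3 + 8·1 + 12·2 = 59
Singh has the highest total.

Singh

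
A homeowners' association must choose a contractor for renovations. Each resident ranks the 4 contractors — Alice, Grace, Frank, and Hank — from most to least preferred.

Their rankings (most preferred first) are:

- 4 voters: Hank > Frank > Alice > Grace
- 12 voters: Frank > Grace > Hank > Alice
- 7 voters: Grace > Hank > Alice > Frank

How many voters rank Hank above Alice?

Ballots ranking Hank above Alice: 4+12+7 = 23.
Ballots ranking Alice above Hank: 0.
So 23 of 23 voters prefer Hank to Alice.

23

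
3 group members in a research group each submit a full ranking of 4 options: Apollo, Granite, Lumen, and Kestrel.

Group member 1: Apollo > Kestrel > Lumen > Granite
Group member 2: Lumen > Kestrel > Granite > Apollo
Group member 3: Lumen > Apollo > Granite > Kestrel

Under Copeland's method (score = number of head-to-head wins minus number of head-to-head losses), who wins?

Pairwise results:
  Apollo vs Granite: Apollo wins 2–1.
  Apollo vs Lumen: Lumen wins 2–1.
  Apollo vs Kestrel: Apollo wins 2–1.
  Granite vs Lumen: Lumen wins 3–0.
  Granite vs Kestrel: Kestrel wins 2–1.
  Lumen vs Kestrel: Lumen wins 2–1.
Copeland scores (wins − losses):
  Apollo: 2 − 1 = 1
  Granite: 0 − 3 = -3
  Lumen: 3 − 0 = 3
  Kestrel: 1 − 2 = -1
Lumen has the best Copeland score.

Lumen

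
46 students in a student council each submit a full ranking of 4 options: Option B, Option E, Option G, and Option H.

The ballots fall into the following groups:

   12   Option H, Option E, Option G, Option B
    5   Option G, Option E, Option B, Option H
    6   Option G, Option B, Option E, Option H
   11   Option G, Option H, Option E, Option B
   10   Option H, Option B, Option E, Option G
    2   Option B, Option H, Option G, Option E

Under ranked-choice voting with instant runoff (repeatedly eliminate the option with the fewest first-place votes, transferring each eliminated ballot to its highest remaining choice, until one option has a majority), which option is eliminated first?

Option E

Round 1: Option G 22, Option H 22, Option B 2, Option E 0. Option E has the fewest and is eliminated.
Round 2: Option G 22, Option H 22, Option B 2. Option B has the fewest and is eliminated.
Round 3: Option H 24, Option G 22. Option H has a majority.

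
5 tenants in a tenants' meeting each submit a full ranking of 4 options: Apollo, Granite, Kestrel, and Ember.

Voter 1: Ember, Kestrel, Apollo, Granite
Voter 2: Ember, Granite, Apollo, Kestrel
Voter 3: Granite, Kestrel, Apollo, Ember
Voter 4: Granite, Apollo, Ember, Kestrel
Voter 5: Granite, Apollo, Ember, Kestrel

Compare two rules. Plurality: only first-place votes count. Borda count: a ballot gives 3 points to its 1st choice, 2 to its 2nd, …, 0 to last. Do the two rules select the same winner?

Yes

Plurality first-place counts: Apollo 0, Granite 3, Kestrel 0, Ember 2 → Granite.
Borda totals: Apollo 7, Granite 11, Kestrel 4, Ember 8 → Granite.
The two rules agree on Granite.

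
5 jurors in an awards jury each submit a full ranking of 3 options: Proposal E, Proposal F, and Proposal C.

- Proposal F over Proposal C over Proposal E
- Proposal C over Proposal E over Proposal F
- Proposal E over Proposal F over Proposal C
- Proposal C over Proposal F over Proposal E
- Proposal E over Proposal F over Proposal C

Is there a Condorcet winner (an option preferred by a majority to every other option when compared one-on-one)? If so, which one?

Head-to-head results (5 voters total):
Proposal E vs Proposal F: Proposal E wins 3–2.
Proposal E vs Proposal C: Proposal C wins 3–2.
Proposal F vs Proposal C: Proposal F wins 3–2.
No candidate beats all others: Proposal E beats Proposal F beats Proposal C beats Proposal E, a majority cycle.

There is no Condorcet winner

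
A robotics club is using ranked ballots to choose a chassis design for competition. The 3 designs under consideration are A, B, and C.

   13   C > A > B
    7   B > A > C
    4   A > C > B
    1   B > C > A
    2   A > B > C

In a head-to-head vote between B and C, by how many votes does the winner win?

Ballots ranking B above C: 7+1+2 = 10.
Ballots ranking C above B: 13+4 = 17.
C wins 17–10, a margin of 7.

7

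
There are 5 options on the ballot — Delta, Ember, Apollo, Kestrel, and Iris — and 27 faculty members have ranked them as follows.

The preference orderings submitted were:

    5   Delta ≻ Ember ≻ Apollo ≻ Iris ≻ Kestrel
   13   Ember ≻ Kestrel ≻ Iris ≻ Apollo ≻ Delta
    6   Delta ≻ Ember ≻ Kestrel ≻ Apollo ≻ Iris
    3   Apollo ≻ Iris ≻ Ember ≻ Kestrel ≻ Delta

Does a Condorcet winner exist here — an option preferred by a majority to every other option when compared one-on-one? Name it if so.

Ember

Head-to-head results (27 voters total):
Delta vs Ember: Ember wins 16–11.
Delta vs Apollo: Apollo wins 16–11.
Delta vs Kestrel: Kestrel wins 16–11.
Delta vs Iris: Iris wins 16–11.
Ember vs Apollo: Ember wins 24–3.
Ember vs Kestrel: Ember wins 27–0.
Ember vs Iris: Ember wins 24–3.
Apollo vs Kestrel: Kestrel wins 19–8.
Apollo vs Iris: Apollo wins 14–13.
Kestrel vs Iris: Kestrel wins 19–8.
Ember beats each rival — Delta (16–11), Apollo (24–3), Kestrel (27–0), Iris (24–3) — so Ember is the Condorcet winner.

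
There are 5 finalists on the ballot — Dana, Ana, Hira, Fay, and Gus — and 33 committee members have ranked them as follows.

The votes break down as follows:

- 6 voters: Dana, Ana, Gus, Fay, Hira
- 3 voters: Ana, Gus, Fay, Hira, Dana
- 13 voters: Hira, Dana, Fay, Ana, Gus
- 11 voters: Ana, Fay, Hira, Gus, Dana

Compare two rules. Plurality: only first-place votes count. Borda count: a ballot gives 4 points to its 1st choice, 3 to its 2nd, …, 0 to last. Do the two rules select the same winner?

Plurality first-place counts: Dana 6, Ana 14, Hira 13, Fay 0, Gus 0 → Ana.
Borda totals: Dana 63, Ana 87, Hira 77, Fay 71, Gus 32 → Ana.
The two rules agree on Ana.

Yes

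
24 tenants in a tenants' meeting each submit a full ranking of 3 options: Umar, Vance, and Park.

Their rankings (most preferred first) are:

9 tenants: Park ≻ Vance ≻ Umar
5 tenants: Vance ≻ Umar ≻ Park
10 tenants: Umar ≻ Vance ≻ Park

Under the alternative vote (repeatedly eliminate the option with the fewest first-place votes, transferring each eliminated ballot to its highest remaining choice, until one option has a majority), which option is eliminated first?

Vance

Round 1: Umar 10, Park 9, Vance 5. Vance has the fewest and is eliminated.
Round 2: Umar 15, Park 9. Umar has a majority.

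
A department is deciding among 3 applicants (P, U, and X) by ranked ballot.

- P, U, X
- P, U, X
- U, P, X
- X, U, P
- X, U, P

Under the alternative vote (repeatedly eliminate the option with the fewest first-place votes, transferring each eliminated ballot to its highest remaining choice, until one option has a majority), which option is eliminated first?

Round 1: P 2, X 2, U 1. U has the fewest and is eliminated.
Round 2: P 3, X 2. P has a majority.

U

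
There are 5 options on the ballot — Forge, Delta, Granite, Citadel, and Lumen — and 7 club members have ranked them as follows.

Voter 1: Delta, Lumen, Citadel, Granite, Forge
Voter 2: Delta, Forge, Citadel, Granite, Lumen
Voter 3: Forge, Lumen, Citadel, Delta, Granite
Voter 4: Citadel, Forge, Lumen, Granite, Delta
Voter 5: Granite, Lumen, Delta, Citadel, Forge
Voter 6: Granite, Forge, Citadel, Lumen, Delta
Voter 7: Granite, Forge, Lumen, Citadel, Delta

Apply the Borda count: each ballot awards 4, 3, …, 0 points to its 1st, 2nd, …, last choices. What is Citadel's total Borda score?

14

Borda scores:
  Forge: 0 + 3 + 4 + 3 + 0 + 3 + 3 = 16
  Delta: 4 + 4 + 1 + 0 + 2 + 0 + 0 = 11
  Granite: 1 + 1 + 0 + 1 + 4 + 4 + 4 = 15
  Citadel: 2 + 2 + 2 + 4 + 1 + 2 + 1 = 14
  Lumen: 3 + 0 + 3 + 2 + 3 + 1 + 2 = 14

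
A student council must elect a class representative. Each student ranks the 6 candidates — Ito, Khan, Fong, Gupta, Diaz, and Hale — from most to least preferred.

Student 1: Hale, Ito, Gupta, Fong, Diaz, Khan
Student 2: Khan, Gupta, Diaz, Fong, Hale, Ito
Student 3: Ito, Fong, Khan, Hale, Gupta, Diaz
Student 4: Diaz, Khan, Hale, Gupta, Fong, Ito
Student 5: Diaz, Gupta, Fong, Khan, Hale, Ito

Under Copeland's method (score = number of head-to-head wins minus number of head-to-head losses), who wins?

Diaz

Pairwise results:
  Ito vs Khan: Khan wins 3–2.
  Ito vs Fong: Fong wins 3–2.
  Ito vs Gupta: Gupta wins 3–2.
  Ito vs Diaz: Diaz wins 3–2.
  Ito vs Hale: Hale wins 4–1.
  Khan vs Fong: Fong wins 3–2.
  Khan vs Gupta: Khan wins 3–2.
  Khan vs Diaz: Diaz wins 3–2.
  Khan vs Hale: Khan wins 4–1.
  Fong vs Gupta: Gupta wins 4–1.
  Fong vs Diaz: Diaz wins 3–2.
  Fong vs Hale: Fong wins 3–2.
  Gupta vs Diaz: Gupta wins 3–2.
  Gupta vs Hale: Hale wins 3–2.
  Diaz vs Hale: Diaz wins 3–2.
Copeland scores (wins − losses):
  Ito: 0 − 5 = -5
  Khan: 3 − 2 = 1
  Fong: 3 − 2 = 1
  Gupta: 3 − 2 = 1
  Diaz: 4 − 1 = 3
  Hale: 2 − 3 = -1
Diaz has the best Copeland score.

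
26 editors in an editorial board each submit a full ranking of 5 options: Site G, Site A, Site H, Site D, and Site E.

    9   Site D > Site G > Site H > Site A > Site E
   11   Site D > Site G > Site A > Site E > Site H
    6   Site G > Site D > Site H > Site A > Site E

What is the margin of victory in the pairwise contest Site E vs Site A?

Ballots ranking Site E above Site A: 0.
Ballots ranking Site A above Site E: 9+11+6 = 26.
Site A wins 26–0, a margin of 26.

26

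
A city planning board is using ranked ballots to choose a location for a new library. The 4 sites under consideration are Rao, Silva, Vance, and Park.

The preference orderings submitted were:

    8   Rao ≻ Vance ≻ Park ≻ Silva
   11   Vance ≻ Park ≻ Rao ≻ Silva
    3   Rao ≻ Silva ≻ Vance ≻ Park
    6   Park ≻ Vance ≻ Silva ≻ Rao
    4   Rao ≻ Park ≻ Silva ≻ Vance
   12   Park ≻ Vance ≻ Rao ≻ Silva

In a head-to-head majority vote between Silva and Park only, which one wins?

Park

Ballots ranking Silva above Park: 3.
Ballots ranking Park above Silva: 8+11+6+4+12 = 41.
Park wins the head-to-head, 41–3.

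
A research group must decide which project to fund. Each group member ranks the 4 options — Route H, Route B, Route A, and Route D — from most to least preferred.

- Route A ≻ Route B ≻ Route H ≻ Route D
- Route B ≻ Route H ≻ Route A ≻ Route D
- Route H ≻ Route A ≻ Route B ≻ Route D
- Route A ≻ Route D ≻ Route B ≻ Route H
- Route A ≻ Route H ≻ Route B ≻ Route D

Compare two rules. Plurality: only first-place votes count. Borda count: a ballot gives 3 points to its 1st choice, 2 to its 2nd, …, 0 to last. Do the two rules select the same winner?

Plurality first-place counts: Route H 1, Route B 1, Route A 3, Route D 0 → Route A.
Borda totals: Route H 8, Route B 8, Route A 12, Route D 2 → Route A.
The two rules agree on Route A.

Yes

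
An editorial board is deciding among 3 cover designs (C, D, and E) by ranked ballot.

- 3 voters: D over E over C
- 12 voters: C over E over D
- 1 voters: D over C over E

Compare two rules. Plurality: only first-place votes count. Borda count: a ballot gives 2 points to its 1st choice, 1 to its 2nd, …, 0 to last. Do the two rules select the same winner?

Yes

Plurality first-place counts: C 12, D 4, E 0 → C.
Borda totals: C 25, D 8, E 15 → C.
The two rules agree on C.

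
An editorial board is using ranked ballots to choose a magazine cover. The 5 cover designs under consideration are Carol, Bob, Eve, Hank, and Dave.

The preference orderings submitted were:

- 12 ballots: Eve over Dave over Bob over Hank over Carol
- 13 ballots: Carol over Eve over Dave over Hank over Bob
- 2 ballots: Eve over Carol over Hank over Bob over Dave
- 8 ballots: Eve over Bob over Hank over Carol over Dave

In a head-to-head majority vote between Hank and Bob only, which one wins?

Ballots ranking Hank above Bob: 13+2 = 15.
Ballots ranking Bob above Hank: 12+8 = 20.
Bob wins the head-to-head, 20–15.

Bob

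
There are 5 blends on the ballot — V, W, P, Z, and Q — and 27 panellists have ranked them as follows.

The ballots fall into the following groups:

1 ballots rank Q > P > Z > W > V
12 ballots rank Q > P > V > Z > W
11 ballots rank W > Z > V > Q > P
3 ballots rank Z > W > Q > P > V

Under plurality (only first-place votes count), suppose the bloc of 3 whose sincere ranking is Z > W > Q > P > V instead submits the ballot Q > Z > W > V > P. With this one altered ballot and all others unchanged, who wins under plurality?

Q

First-place totals with the altered ballot: V 0, W 11, P 0, Z 0, Q 16.
The winner is unchanged: still Q.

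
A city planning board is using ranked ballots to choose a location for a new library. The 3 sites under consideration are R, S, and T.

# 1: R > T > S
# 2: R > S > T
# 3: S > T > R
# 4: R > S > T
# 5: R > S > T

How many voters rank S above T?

4

Ballots ranking S above T: 4.
Ballots ranking T above S: 1.
So 4 of 5 voters prefer S to T.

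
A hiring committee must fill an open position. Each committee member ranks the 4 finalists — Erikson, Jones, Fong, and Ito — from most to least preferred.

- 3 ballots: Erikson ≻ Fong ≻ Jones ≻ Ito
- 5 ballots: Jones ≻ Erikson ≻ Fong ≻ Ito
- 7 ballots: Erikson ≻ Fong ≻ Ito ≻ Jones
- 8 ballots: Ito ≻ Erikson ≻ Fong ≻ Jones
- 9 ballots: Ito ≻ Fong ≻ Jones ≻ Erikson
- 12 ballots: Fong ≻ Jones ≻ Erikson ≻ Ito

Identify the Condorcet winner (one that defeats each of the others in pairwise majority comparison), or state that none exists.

No Condorcet winner

Head-to-head results (44 voters total):
Erikson vs Jones: Jones wins 26–18.
Erikson vs Fong: Erikson wins 23–21.
Erikson vs Ito: Erikson wins 27–17.
Jones vs Fong: Fong wins 39–5.
Jones vs Ito: Ito wins 24–20.
Fong vs Ito: Fong wins 27–17.
No candidate beats all others: Erikson beats Fong beats Jones beats Erikson, a majority cycle.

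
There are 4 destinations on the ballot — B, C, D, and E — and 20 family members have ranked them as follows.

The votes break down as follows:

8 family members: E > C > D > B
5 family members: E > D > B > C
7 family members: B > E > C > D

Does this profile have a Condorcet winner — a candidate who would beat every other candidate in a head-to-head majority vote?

Yes

Head-to-head results (20 voters total):
B vs C: B wins 12–8.
B vs D: D wins 13–7.
B vs E: E wins 13–7.
C vs D: C wins 15–5.
C vs E: E wins 20–0.
D vs E: E wins 20–0.
E beats each rival — B (13–7), C (20–0), D (20–0) — so E is the Condorcet winner.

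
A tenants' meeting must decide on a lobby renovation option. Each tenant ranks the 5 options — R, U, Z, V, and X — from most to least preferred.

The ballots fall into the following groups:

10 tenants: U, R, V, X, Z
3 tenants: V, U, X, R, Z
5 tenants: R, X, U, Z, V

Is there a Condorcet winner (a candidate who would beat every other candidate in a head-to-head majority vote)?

Yes

Head-to-head results (18 voters total):
R vs U: U wins 13–5.
R vs Z: R wins 18–0.
R vs V: R wins 15–3.
R vs X: R wins 15–3.
U vs Z: U wins 18–0.
U vs V: U wins 15–3.
U vs X: U wins 13–5.
Z vs V: V wins 13–5.
Z vs X: X wins 18–0.
V vs X: V wins 13–5.
U beats each rival — R (13–5), Z (18–0), V (15–3), X (13–5) — so U is the Condorcet winner.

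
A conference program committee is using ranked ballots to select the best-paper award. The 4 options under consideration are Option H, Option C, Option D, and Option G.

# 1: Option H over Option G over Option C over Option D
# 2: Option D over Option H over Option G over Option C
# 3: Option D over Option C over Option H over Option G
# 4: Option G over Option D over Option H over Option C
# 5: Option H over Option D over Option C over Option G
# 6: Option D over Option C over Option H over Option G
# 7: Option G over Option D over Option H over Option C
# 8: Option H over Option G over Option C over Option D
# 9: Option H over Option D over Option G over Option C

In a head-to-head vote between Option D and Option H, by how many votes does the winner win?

1

Ballots ranking Option D above Option H: 5.
Ballots ranking Option H above Option D: 4.
Option D wins 5–4, a margin of 1.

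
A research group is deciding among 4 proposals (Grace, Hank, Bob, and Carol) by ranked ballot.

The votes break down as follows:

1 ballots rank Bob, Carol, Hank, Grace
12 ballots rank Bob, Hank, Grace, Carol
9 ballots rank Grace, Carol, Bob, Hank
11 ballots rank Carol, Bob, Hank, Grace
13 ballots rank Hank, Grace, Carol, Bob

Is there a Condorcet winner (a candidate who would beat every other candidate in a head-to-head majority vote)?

No

Head-to-head results (46 voters total):
Grace vs Hank: Hank wins 37–9.
Grace vs Bob: Bob wins 24–22.
Grace vs Carol: Grace wins 34–12.
Hank vs Bob: Bob wins 33–13.
Hank vs Carol: Hank wins 25–21.
Bob vs Carol: Carol wins 33–13.
No candidate beats all others: Grace beats Carol beats Bob beats Grace, a majority cycle.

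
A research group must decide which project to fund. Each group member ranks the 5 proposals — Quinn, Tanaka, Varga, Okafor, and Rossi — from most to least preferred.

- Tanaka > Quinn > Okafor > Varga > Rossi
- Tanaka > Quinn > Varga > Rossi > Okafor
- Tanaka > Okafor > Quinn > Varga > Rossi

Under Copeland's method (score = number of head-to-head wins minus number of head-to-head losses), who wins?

Tanaka

Pairwise results:
  Quinn vs Tanaka: Tanaka wins 3–0.
  Quinn vs Varga: Quinn wins 3–0.
  Quinn vs Okafor: Quinn wins 2–1.
  Quinn vs Rossi: Quinn wins 3–0.
  Tanaka vs Varga: Tanaka wins 3–0.
  Tanaka vs Okafor: Tanaka wins 3–0.
  Tanaka vs Rossi: Tanaka wins 3–0.
  Varga vs Okafor: Okafor wins 2–1.
  Varga vs Rossi: Varga wins 3–0.
  Okafor vs Rossi: Okafor wins 2–1.
Copeland scores (wins − losses):
  Quinn: 3 − 1 = 2
  Tanaka: 4 − 0 = 4
  Varga: 1 − 3 = -2
  Okafor: 2 − 2 = 0
  Rossi: 0 − 4 = -4
Tanaka has the best Copeland score.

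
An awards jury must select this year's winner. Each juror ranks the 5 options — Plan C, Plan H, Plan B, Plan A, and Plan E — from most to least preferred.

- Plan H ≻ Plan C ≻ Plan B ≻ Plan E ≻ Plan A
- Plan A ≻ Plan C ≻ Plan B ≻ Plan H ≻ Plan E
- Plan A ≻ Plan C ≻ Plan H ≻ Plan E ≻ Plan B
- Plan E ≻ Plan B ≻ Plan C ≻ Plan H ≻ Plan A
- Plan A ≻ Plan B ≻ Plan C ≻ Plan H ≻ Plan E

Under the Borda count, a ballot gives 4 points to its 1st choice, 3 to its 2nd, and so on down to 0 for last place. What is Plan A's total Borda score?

Borda scores:
  Plan C: 3 + 3 + 3 + 2 + 2 = 13
  Plan H: 4 + 1 + 2 + 1 + 1 = 9
  Plan B: 2 + 2 + 0 + 3 + 3 = 10
  Plan A: 0 + 4 + 4 + 0 + 4 = 12
  Plan E: 1 + 0 + 1 + 4 + 0 = 6

12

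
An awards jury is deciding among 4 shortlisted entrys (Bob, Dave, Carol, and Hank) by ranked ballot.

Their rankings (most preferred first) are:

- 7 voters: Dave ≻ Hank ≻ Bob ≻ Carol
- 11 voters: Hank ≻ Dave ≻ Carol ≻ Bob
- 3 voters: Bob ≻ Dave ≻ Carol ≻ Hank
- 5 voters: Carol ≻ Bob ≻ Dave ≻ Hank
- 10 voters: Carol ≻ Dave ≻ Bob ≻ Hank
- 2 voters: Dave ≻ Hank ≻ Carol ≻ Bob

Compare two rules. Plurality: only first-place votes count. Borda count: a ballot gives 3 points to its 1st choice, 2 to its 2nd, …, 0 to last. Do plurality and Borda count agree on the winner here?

Plurality first-place counts: Bob 3, Dave 9, Carol 15, Hank 11 → Carol.
Borda totals: Bob 36, Dave 80, Carol 61, Hank 51 → Dave.
The two rules disagree: plurality picks Carol, Borda picks Dave.

No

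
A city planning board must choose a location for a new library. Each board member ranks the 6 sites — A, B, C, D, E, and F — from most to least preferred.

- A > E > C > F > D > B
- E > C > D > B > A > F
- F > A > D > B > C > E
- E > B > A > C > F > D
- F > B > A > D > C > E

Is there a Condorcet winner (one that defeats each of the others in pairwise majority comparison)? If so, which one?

Head-to-head results (5 voters total):
A vs B: B wins 3–2.
A vs C: A wins 4–1.
A vs D: A wins 4–1.
A vs E: A wins 3–2.
A vs F: A wins 3–2.
B vs C: B wins 3–2.
B vs D: D wins 3–2.
B vs E: E wins 3–2.
B vs F: F wins 3–2.
C vs D: C wins 3–2.
C vs E: E wins 3–2.
C vs F: C wins 3–2.
D vs E: E wins 3–2.
D vs F: F wins 4–1.
E vs F: E wins 3–2.
No candidate beats all others: A beats D beats B beats A, a majority cycle.

There is no Condorcet winner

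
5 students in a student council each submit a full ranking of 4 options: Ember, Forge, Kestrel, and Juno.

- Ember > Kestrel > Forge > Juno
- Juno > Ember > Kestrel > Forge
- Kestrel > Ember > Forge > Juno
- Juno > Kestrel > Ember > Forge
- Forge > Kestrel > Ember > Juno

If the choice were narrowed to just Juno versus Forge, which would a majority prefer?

Ballots ranking Juno above Forge: 2.
Ballots ranking Forge above Juno: 3.
Forge wins the head-to-head, 3–2.

Forge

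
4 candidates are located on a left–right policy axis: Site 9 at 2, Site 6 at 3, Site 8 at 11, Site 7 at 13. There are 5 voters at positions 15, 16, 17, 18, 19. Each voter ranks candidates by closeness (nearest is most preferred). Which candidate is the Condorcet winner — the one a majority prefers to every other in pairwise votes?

Site 7

With single-peaked preferences on a line, the Condorcet winner is the candidate closest to the median voter.
The median voter (position 17) is closest to Site 7 at 13.
Check: Site 7 vs Site 9 — voters closer to Site 7: 5 of 5.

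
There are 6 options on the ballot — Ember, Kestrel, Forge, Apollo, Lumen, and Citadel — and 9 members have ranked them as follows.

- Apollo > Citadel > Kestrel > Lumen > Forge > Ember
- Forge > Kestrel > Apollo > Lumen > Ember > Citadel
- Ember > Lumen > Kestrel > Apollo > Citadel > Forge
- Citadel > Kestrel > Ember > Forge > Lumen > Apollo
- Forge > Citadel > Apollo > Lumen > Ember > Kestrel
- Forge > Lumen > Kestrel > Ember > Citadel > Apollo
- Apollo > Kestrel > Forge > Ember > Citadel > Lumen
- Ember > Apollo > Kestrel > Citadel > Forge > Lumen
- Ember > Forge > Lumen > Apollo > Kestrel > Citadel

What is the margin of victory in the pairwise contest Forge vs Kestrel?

Ballots ranking Forge above Kestrel: 4.
Ballots ranking Kestrel above Forge: 5.
Kestrel wins 5–4, a margin of 1.

1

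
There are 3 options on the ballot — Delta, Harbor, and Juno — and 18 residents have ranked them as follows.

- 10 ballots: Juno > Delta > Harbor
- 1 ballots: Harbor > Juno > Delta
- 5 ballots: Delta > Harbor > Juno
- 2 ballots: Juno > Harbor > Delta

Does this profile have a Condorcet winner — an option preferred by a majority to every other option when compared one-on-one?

Yes

Head-to-head results (18 voters total):
Delta vs Harbor: Delta wins 15–3.
Delta vs Juno: Juno wins 13–5.
Harbor vs Juno: Juno wins 12–6.
Juno beats each rival — Delta (13–5), Harbor (12–6) — so Juno is the Condorcet winner.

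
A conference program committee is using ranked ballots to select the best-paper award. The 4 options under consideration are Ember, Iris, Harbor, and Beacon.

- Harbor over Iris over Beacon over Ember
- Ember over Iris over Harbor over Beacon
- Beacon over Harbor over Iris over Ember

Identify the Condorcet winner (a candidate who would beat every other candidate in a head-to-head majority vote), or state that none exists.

Head-to-head results (3 voters total):
Ember vs Iris: Iris wins 2–1.
Ember vs Harbor: Harbor wins 2–1.
Ember vs Beacon: Beacon wins 2–1.
Iris vs Harbor: Harbor wins 2–1.
Iris vs Beacon: Iris wins 2–1.
Harbor vs Beacon: Harbor wins 2–1.
Harbor beats each rival — Ember (2–1), Iris (2–1), Beacon (2–1) — so Harbor is the Condorcet winner.

Harbor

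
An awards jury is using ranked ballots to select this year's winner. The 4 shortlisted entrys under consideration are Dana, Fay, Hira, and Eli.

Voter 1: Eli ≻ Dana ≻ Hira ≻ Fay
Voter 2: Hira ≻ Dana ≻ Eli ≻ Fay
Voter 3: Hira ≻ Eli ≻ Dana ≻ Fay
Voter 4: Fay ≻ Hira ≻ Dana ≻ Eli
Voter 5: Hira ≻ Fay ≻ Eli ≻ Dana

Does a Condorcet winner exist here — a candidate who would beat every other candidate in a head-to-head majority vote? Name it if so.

Hira

Head-to-head results (5 voters total):
Dana vs Fay: Dana wins 3–2.
Dana vs Hira: Hira wins 4–1.
Dana vs Eli: Eli wins 3–2.
Fay vs Hira: Hira wins 4–1.
Fay vs Eli: Eli wins 3–2.
Hira vs Eli: Hira wins 4–1.
Hira beats each rival — Dana (4–1), Fay (4–1), Eli (4–1) — so Hira is the Condorcet winner.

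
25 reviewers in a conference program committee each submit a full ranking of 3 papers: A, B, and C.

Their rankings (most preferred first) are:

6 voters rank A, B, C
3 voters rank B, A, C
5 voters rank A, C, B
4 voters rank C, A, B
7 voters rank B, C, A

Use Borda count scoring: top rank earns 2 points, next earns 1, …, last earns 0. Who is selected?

A

Borda scores:
  A: 6·2 + 3·1 + 5·2 + 4·1 + 7·0 = 29
  B: 6·1 + 3·2 + 5·0 + 4·0 + 7·2 = 26
  C: 6·0 + 3·0 + 5·1 + 4·2 + 7·1 = 20
A has the highest total.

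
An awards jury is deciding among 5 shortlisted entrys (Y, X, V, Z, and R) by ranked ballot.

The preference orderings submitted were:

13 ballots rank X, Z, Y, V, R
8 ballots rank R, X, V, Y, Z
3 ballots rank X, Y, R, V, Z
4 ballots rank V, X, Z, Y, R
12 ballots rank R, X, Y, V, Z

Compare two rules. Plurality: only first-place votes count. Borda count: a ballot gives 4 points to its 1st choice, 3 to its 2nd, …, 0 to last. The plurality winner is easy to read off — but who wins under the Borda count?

Plurality first-place counts: Y 0, X 16, V 4, Z 0, R 20 → R.
Borda totals: Y 71, X 136, V 60, Z 47, R 86 → X.

X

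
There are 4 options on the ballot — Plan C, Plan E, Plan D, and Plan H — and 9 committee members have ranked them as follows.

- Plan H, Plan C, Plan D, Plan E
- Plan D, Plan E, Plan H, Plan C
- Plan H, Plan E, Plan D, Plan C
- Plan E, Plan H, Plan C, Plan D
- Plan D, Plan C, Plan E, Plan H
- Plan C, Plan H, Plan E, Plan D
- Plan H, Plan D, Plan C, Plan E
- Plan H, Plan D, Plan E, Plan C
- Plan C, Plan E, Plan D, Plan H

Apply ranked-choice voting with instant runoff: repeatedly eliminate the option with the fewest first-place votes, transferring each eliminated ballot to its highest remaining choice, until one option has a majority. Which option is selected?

Round 1: Plan H 4, Plan C 2, Plan D 2, Plan E 1. Plan E has the fewest and is eliminated.
Round 2: Plan H 5, Plan C 2, Plan D 2. Plan H has a majority.

Plan H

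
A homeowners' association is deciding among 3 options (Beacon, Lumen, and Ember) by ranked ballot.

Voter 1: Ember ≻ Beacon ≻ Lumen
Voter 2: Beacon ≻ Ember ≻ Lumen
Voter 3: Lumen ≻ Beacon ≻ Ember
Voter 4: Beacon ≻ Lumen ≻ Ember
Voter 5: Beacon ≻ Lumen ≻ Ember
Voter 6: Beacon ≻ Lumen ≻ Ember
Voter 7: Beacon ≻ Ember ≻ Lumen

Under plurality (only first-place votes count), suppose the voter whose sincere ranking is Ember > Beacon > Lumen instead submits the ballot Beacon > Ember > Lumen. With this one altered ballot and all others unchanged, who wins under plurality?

First-place totals with the altered ballot: Beacon 6, Lumen 1, Ember 0.
The winner is unchanged: still Beacon.

Beacon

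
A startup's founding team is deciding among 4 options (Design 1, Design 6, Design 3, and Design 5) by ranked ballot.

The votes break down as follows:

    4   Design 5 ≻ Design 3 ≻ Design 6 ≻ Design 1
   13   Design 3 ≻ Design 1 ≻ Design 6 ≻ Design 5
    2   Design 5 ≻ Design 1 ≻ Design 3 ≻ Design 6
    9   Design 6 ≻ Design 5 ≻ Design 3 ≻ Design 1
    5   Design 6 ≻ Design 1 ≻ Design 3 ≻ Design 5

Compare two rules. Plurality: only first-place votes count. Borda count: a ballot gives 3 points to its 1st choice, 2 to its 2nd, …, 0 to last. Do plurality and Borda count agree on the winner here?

Plurality first-place counts: Design 1 0, Design 6 14, Design 3 13, Design 5 6 → Design 6.
Borda totals: Design 1 40, Design 6 59, Design 3 63, Design 5 36 → Design 3.
The two rules disagree: plurality picks Design 6, Borda picks Design 3.

No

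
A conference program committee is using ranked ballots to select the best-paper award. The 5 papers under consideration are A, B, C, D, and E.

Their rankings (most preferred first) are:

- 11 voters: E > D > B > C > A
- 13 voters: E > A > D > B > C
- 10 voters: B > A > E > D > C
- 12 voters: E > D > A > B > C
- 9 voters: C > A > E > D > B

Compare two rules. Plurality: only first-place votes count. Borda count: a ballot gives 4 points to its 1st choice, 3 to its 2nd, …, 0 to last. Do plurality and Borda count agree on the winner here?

Plurality first-place counts: A 0, B 10, C 9, D 0, E 36 → E.
Borda totals: A 120, B 87, C 47, D 114, E 182 → E.
The two rules agree on E.

Yes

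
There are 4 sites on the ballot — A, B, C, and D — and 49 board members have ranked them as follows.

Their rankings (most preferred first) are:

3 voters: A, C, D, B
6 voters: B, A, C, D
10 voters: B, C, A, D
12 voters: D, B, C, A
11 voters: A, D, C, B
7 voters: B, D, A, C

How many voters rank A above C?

27

Ballots ranking A above C: 3+6+11+7 = 27.
Ballots ranking C above A: 10+12 = 22.
So 27 of 49 voters prefer A to C.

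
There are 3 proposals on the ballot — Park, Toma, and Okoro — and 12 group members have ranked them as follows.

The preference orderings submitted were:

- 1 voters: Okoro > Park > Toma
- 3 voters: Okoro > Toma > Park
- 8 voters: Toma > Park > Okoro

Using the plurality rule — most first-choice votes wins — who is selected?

First-place vote totals:
  Park: 0
  Toma: 8
  Okoro: 4
Toma has the most first-place votes.

Toma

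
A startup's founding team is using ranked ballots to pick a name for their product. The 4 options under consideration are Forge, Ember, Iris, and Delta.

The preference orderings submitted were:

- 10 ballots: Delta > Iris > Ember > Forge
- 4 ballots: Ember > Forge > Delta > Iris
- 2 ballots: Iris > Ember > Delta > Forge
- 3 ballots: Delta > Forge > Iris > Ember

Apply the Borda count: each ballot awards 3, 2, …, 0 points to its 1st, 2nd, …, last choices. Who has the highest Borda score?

Delta

Borda scores:
  Forge: 10·0 + 4·2 + 2·0 + 3·2 = 14
  Ember: 10·1 + 4·3 + 2·2 + 3·0 = 26
  Iris: 10·2 + 4·0 + 2·3 + 3·1 = 29
  Delta: 10·3 + 4·1 + 2·1 + 3·3 = 45
Delta has the highest total.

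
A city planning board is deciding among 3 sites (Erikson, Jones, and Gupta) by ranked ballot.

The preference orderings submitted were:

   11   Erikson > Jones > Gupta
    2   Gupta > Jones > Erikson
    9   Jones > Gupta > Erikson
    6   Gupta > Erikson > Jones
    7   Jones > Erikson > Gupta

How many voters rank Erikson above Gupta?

18

Ballots ranking Erikson above Gupta: 11+7 = 18.
Ballots ranking Gupta above Erikson: 2+9+6 = 17.
So 18 of 35 voters prefer Erikson to Gupta.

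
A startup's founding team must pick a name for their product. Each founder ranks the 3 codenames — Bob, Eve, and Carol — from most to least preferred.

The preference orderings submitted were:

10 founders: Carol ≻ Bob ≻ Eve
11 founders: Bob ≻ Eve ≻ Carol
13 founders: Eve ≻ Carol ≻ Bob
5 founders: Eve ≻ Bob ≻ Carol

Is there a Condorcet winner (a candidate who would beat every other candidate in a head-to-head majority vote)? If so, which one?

None — there is no Condorcet winner

Head-to-head results (39 voters total):
Bob vs Eve: Bob wins 21–18.
Bob vs Carol: Carol wins 23–16.
Eve vs Carol: Eve wins 29–10.
No candidate beats all others: Bob beats Eve beats Carol beats Bob, a majority cycle.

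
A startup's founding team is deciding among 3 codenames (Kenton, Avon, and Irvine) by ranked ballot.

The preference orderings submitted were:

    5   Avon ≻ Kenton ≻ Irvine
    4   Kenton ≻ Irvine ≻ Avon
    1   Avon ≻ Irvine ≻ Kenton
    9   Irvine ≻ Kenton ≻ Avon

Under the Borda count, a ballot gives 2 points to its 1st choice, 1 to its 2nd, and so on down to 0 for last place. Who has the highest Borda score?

Irvine

Borda scores:
  Kenton: 5·1 + 4·2 + 0 + 9·1 = 22
  Avon: 5·2 + 4·0 + 2 + 9·0 = 12
  Irvine: 5·0 + 4·1 + 1 + 9·2 = 23
Irvine has the highest total.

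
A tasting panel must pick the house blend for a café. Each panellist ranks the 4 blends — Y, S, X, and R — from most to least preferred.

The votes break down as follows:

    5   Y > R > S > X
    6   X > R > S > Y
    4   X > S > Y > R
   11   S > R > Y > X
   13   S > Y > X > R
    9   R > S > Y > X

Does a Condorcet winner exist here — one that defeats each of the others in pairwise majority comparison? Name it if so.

Head-to-head results (48 voters total):
Y vs S: S wins 43–5.
Y vs X: Y wins 38–10.
Y vs R: R wins 26–22.
S vs X: S wins 38–10.
S vs R: S wins 28–20.
X vs R: R wins 25–23.
S beats each rival — Y (43–5), X (38–10), R (28–20) — so S is the Condorcet winner.

S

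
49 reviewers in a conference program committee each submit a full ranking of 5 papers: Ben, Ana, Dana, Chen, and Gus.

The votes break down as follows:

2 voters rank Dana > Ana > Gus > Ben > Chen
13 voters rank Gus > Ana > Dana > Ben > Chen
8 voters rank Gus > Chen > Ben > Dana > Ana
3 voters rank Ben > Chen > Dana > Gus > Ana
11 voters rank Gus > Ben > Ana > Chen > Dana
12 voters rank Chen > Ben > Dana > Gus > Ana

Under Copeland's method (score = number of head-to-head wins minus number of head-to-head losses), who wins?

Gus

Pairwise results:
  Ben vs Ana: Ben wins 34–15.
  Ben vs Dana: Ben wins 34–15.
  Ben vs Chen: Ben wins 29–20.
  Ben vs Gus: Gus wins 34–15.
  Ana vs Dana: Dana wins 25–24.
  Ana vs Chen: Ana wins 26–23.
  Ana vs Gus: Gus wins 47–2.
  Dana vs Chen: Chen wins 34–15.
  Dana vs Gus: Gus wins 32–17.
  Chen vs Gus: Gus wins 34–15.
Copeland scores (wins − losses):
  Ben: 3 − 1 = 2
  Ana: 1 − 3 = -2
  Dana: 1 − 3 = -2
  Chen: 1 − 3 = -2
  Gus: 4 − 0 = 4
Gus has the best Copeland score.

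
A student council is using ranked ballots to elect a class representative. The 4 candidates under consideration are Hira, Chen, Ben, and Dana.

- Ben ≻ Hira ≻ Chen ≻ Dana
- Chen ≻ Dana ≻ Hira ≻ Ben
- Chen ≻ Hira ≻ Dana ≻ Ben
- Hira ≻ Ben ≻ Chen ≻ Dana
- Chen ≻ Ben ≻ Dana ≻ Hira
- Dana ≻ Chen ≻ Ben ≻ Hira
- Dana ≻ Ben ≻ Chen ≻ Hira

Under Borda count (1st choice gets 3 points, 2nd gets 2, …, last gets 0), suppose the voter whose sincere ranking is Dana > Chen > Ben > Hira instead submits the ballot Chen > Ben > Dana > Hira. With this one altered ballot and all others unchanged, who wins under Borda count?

Borda totals with the altered ballot: Hira 8, Chen 15, Ben 11, Dana 8.
The winner is unchanged: still Chen.

Chen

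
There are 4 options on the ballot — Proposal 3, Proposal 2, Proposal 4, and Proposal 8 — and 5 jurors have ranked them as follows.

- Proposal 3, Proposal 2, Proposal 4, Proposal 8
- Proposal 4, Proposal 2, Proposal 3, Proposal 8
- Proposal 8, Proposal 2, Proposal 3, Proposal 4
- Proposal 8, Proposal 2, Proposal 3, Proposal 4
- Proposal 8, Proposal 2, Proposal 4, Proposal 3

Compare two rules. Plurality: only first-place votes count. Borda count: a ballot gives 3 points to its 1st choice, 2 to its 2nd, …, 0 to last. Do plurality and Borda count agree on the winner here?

Plurality first-place counts: Proposal 3 1, Proposal 2 0, Proposal 4 1, Proposal 8 3 → Proposal 8.
Borda totals: Proposal 3 6, Proposal 2 10, Proposal 4 5, Proposal 8 9 → Proposal 2.
The two rules disagree: plurality picks Proposal 8, Borda picks Proposal 2.

No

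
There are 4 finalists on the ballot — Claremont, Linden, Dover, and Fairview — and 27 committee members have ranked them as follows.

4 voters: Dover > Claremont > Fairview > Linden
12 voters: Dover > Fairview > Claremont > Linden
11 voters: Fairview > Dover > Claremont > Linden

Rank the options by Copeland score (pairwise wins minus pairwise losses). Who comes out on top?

Pairwise results:
  Claremont vs Linden: Claremont wins 27–0.
  Claremont vs Dover: Dover wins 27–0.
  Claremont vs Fairview: Fairview wins 23–4.
  Linden vs Dover: Dover wins 27–0.
  Linden vs Fairview: Fairview wins 27–0.
  Dover vs Fairview: Dover wins 16–11.
Copeland scores (wins − losses):
  Claremont: 1 − 2 = -1
  Linden: 0 − 3 = -3
  Dover: 3 − 0 = 3
  Fairview: 2 − 1 = 1
Dover has the best Copeland score.

Dover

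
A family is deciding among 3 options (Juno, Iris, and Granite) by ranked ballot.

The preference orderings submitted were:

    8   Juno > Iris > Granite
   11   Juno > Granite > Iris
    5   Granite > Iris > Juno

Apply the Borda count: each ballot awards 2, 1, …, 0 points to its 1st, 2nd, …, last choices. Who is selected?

Borda scores:
  Juno: 8·2 + 11·2 + 5·0 = 38
  Iris: 8·1 + 11·0 + 5·1 = 13
  Granite: 8·0 + 11·1 + 5·2 = 21
Juno has the highest total.

Juno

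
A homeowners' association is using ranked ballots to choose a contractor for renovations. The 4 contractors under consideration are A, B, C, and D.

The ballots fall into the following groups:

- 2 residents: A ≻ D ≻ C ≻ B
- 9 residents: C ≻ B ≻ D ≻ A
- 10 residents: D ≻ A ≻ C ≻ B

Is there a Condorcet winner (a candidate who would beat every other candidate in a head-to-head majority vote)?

Head-to-head results (21 voters total):
A vs B: A wins 12–9.
A vs C: A wins 12–9.
A vs D: D wins 19–2.
B vs C: C wins 21–0.
B vs D: D wins 12–9.
C vs D: D wins 12–9.
D beats each rival — A (19–2), B (12–9), C (12–9) — so D is the Condorcet winner.

Yes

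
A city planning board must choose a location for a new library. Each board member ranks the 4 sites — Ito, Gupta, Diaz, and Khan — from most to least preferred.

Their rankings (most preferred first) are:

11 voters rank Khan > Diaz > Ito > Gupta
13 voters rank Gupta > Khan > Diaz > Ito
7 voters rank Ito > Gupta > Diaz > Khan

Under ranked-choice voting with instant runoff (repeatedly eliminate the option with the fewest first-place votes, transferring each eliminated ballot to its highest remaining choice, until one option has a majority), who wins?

Gupta

Round 1: Gupta 13, Khan 11, Ito 7, Diaz 0. Diaz has the fewest and is eliminated.
Round 2: Gupta 13, Khan 11, Ito 7. Ito has the fewest and is eliminated.
Round 3: Gupta 20, Khan 11. Gupta has a majority.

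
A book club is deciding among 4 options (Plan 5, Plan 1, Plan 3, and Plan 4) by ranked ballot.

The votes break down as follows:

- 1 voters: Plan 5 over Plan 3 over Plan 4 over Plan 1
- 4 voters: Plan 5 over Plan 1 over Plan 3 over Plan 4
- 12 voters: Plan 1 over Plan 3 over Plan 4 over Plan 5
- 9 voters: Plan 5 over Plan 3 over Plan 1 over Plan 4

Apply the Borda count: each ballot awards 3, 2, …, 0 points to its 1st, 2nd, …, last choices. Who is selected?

Plan 1

Borda scores:
  Plan 5: 3 + 4·3 + 12·0 + 9·3 = 42
  Plan 1: 0 + 4·2 + 12·3 + 9·1 = 53
  Plan 3: 2 + 4·1 + 12·2 + 9·2 = 48
  Plan 4: 1 + 4·0 + 12·1 + 9·0 = 13
Plan 1 has the highest total.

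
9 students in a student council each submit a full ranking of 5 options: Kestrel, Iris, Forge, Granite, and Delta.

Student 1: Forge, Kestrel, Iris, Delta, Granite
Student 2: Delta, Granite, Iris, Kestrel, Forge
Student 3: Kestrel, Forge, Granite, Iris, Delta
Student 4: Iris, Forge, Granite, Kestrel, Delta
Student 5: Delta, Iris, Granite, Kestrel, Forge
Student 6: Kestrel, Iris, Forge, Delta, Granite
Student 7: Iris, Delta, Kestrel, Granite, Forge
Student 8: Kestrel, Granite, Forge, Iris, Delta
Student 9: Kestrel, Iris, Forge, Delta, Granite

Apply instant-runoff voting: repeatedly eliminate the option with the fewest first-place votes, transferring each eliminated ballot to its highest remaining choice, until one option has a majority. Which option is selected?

Kestrel

Round 1: Kestrel 4, Iris 2, Delta 2, Forge 1, Granite 0. Granite has the fewest and is eliminated.
Round 2: Kestrel 4, Iris 2, Delta 2, Forge 1. Forge has the fewest and is eliminated.
Round 3: Kestrel 5, Iris 2, Delta 2. Kestrel has a majority.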